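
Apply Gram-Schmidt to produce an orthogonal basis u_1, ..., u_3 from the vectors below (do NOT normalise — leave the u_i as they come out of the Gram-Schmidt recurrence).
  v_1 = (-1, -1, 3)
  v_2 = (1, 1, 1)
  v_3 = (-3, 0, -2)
Orthogonal basis:
  u_1 = (-1, -1, 3)
  u_2 = (12/11, 12/11, 8/11)
  u_3 = (-3/2, 3/2, 0)

Apply the Gram-Schmidt recurrence
  u_1 = v_1
  u_i = v_i − Σ_{j<i} ((v_i · u_j) / (u_j · u_j)) · u_j.

Step by step this gives:
  u_1 = (-1, -1, 3)
  u_2 = (12/11, 12/11, 8/11)
  u_3 = (-3/2, 3/2, 0)

Orthogonality check:
  u_2 · u_1 = 0 (should be 0)
  u_3 · u_1 = 0 (should be 0)
  u_3 · u_2 = 0 (should be 0)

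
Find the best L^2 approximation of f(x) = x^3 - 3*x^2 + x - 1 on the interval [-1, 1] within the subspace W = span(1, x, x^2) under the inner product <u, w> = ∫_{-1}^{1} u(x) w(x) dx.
g(x) = -3*x^2 + 8*x/5 - 1

The best approximation g ∈ W is the orthogonal projection of f onto W. Writing g = a_0 + a_1 x + a_2 x^2, the coefficients solve the normal equations G · a = b where
  G_{ij} = <φ_i, φ_j> and b_i = <f, φ_i>, with φ_0 = 1, φ_1 = x, φ_2 = x^2.
G =
  [2, 0, 2/3]
  [0, 2/3, 0]
  [2/3, 0, 2/5],
b = (-4, 16/15, -28/15).
Solving gives a_0 = -1, a_1 = 8/5, a_2 = -3, so
  g(x) = -3*x^2 + 8*x/5 - 1.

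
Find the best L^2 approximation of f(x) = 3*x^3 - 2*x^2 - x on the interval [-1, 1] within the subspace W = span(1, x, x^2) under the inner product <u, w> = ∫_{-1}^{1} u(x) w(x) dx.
g(x) = -2*x^2 + 4*x/5

The best approximation g ∈ W is the orthogonal projection of f onto W. Writing g = a_0 + a_1 x + a_2 x^2, the coefficients solve the normal equations G · a = b where
  G_{ij} = <φ_i, φ_j> and b_i = <f, φ_i>, with φ_0 = 1, φ_1 = x, φ_2 = x^2.
G =
  [2, 0, 2/3]
  [0, 2/3, 0]
  [2/3, 0, 2/5],
b = (-4/3, 8/15, -4/5).
Solving gives a_0 = 0, a_1 = 4/5, a_2 = -2, so
  g(x) = -2*x^2 + 4*x/5.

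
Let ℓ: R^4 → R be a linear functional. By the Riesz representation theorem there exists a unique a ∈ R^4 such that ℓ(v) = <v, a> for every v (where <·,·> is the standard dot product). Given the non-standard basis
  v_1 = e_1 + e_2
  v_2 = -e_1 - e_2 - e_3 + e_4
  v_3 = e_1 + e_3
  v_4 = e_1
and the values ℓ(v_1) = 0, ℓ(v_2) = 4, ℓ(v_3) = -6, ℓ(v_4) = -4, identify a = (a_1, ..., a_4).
a = (-4, 4, -2, 2)

Write a = (a_1, ..., a_4) in the standard basis. For each basis vector v_i, ℓ(v_i) = <v_i, a> is a linear equation in the a_j's. Collect the n equations into a matrix system V a = ℓ, where row i of V is v_i (expressed in the standard basis). Since V is invertible (lower-triangular with 1s on the diagonal, up to permutation), solve by back-substitution:
  V =
[[1, 1, 0, 0],
 [-1, -1, -1, 1],
 [1, 0, 1, 0],
 [1, 0, 0, 0]]
  V a = (0, 4, -6, -4)
Solving gives a = (-4, 4, -2, 2).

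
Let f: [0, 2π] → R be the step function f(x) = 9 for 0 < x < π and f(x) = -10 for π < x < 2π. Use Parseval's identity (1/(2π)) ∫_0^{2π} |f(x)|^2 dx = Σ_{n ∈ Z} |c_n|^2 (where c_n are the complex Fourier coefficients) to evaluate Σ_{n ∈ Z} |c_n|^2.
Σ |c_n|^2 = 181/2

Parseval equates the L^2 energy of f (normalised by 1/(2π)) with the ℓ^2 sum of its Fourier coefficients: (1/(2π)) ∫_0^{2π} |f|^2 = Σ |c_n|^2.
Compute the left side: (1/(2π)) [∫_0^π 9^2 dx + ∫_π^{2π} (-10)^2 dx] = (1/(2π)) · (81π + 100π) = (81 + 100)/2 = 181/2.
So Σ_{n ∈ Z} |c_n|^2 = 181/2.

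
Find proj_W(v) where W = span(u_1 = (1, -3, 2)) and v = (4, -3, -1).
proj_W(v) = (11/14, -33/14, 11/7)

Set up U = [u_1 | ... | u_1] ∈ R^(3×1). The projector onto W = col(U) is P = U (U^T U)^(-1) U^T.
Compute U^T U =
  [14],
and U^T v = (11).
Solve U^T U · c = U^T v for the coefficients: c = (11/14). The projection is proj_W(v) = U c.
Check: (v - proj_W(v)) · u_1 = 0  (should be 0).
Result: proj_W(v) = (11/14, -33/14, 11/7).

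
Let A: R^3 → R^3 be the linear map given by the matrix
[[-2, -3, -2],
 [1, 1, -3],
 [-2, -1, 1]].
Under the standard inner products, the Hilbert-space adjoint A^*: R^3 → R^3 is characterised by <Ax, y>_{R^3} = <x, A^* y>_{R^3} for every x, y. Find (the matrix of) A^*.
A^* = A^T =
[[-2, 1, -2],
 [-3, 1, -1],
 [-2, -3, 1]]

For real matrices with standard dot products, the defining identity <Ax, y> = <x, A^* y> gives (Ax)^T y = x^T (A^*) y, i.e. x^T A^T y = x^T (A^*) y. Since this holds for all x, y, we must have A^* = A^T. Therefore
A^* =
[[-2, 1, -2],
 [-3, 1, -1],
 [-2, -3, 1]].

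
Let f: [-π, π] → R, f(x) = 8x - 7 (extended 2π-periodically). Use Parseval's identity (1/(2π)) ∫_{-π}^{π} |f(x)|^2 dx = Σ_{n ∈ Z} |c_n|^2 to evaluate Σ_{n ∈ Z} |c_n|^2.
Σ |c_n|^2 = 64π^2/3 + 49

Expand and integrate term by term over [-π, π]:
  ∫ (8x)^2 dx = 64·(2π^3/3); ∫ 2·8·(-7)·x dx = 0 (odd integrand); ∫ (-7)^2 dx = 49·2π.
So (1/(2π)) ∫_{-π}^{π} (8x - 7)^2 dx = 64π^2/3 + 49 = 64π^2/3 + 49.
Parseval ⇒ Σ |c_n|^2 = 64π^2/3 + 49.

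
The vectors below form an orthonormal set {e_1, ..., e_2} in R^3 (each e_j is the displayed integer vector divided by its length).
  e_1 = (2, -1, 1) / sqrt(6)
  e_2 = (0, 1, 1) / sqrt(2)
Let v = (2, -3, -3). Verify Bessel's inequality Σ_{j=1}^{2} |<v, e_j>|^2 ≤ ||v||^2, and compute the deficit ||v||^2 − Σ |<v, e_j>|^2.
Σ |<v, e_j>|^2 = 62/3; ||v||^2 = 22; deficit = 4/3

Write each e_j = u_j / sqrt(<u_j, u_j>) where u_j is the displayed integer vector. Then <v, e_j> = <v, u_j> / sqrt(<u_j, u_j>), so |<v, e_j>|^2 = <v, u_j>^2 / <u_j, u_j>.
Coefficients: <v, e_1> = 4/sqrt(6), <v, e_2> = -6/sqrt(2).
Square and sum: Σ |<v, e_j>|^2 = 62/3.
Compute ||v||^2 = v·v = 22.
Deficit = 22 − 62/3 = 4/3 ≥ 0, confirming Bessel's inequality. (The deficit equals ||v − Σ <v,e_j> e_j||^2, the squared distance from v to span{e_j}.)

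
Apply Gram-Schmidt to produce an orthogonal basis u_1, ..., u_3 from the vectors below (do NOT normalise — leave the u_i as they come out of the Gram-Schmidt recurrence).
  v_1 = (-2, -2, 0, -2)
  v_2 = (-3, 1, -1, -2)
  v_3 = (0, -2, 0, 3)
Orthogonal basis:
  u_1 = (-2, -2, 0, -2)
  u_2 = (-5/3, 7/3, -1, -2/3)
  u_3 = (-43/29, -21/29, -20/29, 64/29)

Apply the Gram-Schmidt recurrence
  u_1 = v_1
  u_i = v_i − Σ_{j<i} ((v_i · u_j) / (u_j · u_j)) · u_j.

Step by step this gives:
  u_1 = (-2, -2, 0, -2)
  u_2 = (-5/3, 7/3, -1, -2/3)
  u_3 = (-43/29, -21/29, -20/29, 64/29)

Orthogonality check:
  u_2 · u_1 = 0 (should be 0)
  u_3 · u_1 = 0 (should be 0)
  u_3 · u_2 = 0 (should be 0)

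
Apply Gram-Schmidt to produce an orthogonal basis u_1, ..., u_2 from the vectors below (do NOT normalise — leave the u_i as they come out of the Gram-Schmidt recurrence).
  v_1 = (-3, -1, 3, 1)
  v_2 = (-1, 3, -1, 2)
Orthogonal basis:
  u_1 = (-3, -1, 3, 1)
  u_2 = (-23/20, 59/20, -17/20, 41/20)

Apply the Gram-Schmidt recurrence
  u_1 = v_1
  u_i = v_i − Σ_{j<i} ((v_i · u_j) / (u_j · u_j)) · u_j.

Step by step this gives:
  u_1 = (-3, -1, 3, 1)
  u_2 = (-23/20, 59/20, -17/20, 41/20)

Orthogonality check:
  u_2 · u_1 = 0 (should be 0)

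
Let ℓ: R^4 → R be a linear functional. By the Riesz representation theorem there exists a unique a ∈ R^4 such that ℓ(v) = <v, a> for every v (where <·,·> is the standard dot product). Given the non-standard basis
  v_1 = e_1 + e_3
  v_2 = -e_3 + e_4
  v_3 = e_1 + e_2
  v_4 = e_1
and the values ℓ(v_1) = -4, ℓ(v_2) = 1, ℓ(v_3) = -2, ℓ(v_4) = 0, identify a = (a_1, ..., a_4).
a = (0, -2, -4, -3)

Write a = (a_1, ..., a_4) in the standard basis. For each basis vector v_i, ℓ(v_i) = <v_i, a> is a linear equation in the a_j's. Collect the n equations into a matrix system V a = ℓ, where row i of V is v_i (expressed in the standard basis). Since V is invertible (lower-triangular with 1s on the diagonal, up to permutation), solve by back-substitution:
  V =
[[1, 0, 1, 0],
 [0, 0, -1, 1],
 [1, 1, 0, 0],
 [1, 0, 0, 0]]
  V a = (-4, 1, -2, 0)
Solving gives a = (0, -2, -4, -3).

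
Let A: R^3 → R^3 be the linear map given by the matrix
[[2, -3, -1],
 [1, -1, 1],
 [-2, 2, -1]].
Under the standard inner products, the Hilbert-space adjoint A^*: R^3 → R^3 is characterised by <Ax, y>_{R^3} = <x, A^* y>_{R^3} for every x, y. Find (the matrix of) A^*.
A^* = A^T =
[[2, 1, -2],
 [-3, -1, 2],
 [-1, 1, -1]]

For real matrices with standard dot products, the defining identity <Ax, y> = <x, A^* y> gives (Ax)^T y = x^T (A^*) y, i.e. x^T A^T y = x^T (A^*) y. Since this holds for all x, y, we must have A^* = A^T. Therefore
A^* =
[[2, 1, -2],
 [-3, -1, 2],
 [-1, 1, -1]].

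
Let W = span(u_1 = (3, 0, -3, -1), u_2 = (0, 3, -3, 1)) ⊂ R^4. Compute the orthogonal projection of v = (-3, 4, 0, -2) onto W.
proj_W(v) = (-71/33, 82/33, -1/3, 17/11)

Set up U = [u_1 | ... | u_2] ∈ R^(4×2). The projector onto W = col(U) is P = U (U^T U)^(-1) U^T.
Compute U^T U =
  [19, 8]
  [8, 19],
and U^T v = (-7, 10).
Solve U^T U · c = U^T v for the coefficients: c = (-71/99, 82/99). The projection is proj_W(v) = U c.
Check: (v - proj_W(v)) · u_1 = 0  (should be 0).
Check: (v - proj_W(v)) · u_2 = 0  (should be 0).
Result: proj_W(v) = (-71/33, 82/33, -1/3, 17/11).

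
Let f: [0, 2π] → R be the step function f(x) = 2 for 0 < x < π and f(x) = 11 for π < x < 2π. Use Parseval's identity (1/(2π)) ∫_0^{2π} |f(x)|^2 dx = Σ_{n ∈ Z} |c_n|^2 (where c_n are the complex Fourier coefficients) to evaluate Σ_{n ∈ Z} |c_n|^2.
Σ |c_n|^2 = 125/2

Parseval equates the L^2 energy of f (normalised by 1/(2π)) with the ℓ^2 sum of its Fourier coefficients: (1/(2π)) ∫_0^{2π} |f|^2 = Σ |c_n|^2.
Compute the left side: (1/(2π)) [∫_0^π 2^2 dx + ∫_π^{2π} 11^2 dx] = (1/(2π)) · (4π + 121π) = (4 + 121)/2 = 125/2.
So Σ_{n ∈ Z} |c_n|^2 = 125/2.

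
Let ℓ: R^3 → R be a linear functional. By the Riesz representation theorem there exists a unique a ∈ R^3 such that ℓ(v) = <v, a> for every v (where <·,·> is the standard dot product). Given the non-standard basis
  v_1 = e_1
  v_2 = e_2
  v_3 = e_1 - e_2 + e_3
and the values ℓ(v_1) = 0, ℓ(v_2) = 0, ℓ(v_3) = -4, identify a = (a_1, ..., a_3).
a = (0, 0, -4)

Write a = (a_1, ..., a_3) in the standard basis. For each basis vector v_i, ℓ(v_i) = <v_i, a> is a linear equation in the a_j's. Collect the n equations into a matrix system V a = ℓ, where row i of V is v_i (expressed in the standard basis). Since V is invertible (lower-triangular with 1s on the diagonal, up to permutation), solve by back-substitution:
  V =
[[1, 0, 0],
 [0, 1, 0],
 [1, -1, 1]]
  V a = (0, 0, -4)
Solving gives a = (0, 0, -4).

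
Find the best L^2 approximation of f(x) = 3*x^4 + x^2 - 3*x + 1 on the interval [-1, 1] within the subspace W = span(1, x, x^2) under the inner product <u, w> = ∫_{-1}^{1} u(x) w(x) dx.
g(x) = 25*x^2/7 - 3*x + 26/35

The best approximation g ∈ W is the orthogonal projection of f onto W. Writing g = a_0 + a_1 x + a_2 x^2, the coefficients solve the normal equations G · a = b where
  G_{ij} = <φ_i, φ_j> and b_i = <f, φ_i>, with φ_0 = 1, φ_1 = x, φ_2 = x^2.
G =
  [2, 0, 2/3]
  [0, 2/3, 0]
  [2/3, 0, 2/5],
b = (58/15, -2, 202/105).
Solving gives a_0 = 26/35, a_1 = -3, a_2 = 25/7, so
  g(x) = 25*x^2/7 - 3*x + 26/35.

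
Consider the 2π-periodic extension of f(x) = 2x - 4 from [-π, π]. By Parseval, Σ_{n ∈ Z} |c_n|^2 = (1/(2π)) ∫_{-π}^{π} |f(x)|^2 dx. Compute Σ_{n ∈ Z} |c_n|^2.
Σ |c_n|^2 = 4π^2/3 + 16

Expand and integrate term by term over [-π, π]:
  ∫ (2x)^2 dx = 4·(2π^3/3); ∫ 2·2·(-4)·x dx = 0 (odd integrand); ∫ (-4)^2 dx = 16·2π.
So (1/(2π)) ∫_{-π}^{π} (2x - 4)^2 dx = 4π^2/3 + 16 = 4π^2/3 + 16.
Parseval ⇒ Σ |c_n|^2 = 4π^2/3 + 16.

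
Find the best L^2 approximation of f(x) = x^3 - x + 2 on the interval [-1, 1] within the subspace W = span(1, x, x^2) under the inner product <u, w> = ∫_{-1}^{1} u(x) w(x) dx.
g(x) = 2 - 2*x/5

The best approximation g ∈ W is the orthogonal projection of f onto W. Writing g = a_0 + a_1 x + a_2 x^2, the coefficients solve the normal equations G · a = b where
  G_{ij} = <φ_i, φ_j> and b_i = <f, φ_i>, with φ_0 = 1, φ_1 = x, φ_2 = x^2.
G =
  [2, 0, 2/3]
  [0, 2/3, 0]
  [2/3, 0, 2/5],
b = (4, -4/15, 4/3).
Solving gives a_0 = 2, a_1 = -2/5, a_2 = 0, so
  g(x) = 2 - 2*x/5.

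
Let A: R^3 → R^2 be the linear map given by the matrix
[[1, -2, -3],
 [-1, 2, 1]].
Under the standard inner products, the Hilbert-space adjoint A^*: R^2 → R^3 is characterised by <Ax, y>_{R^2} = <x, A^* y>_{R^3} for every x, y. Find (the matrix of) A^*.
A^* = A^T =
[[1, -1],
 [-2, 2],
 [-3, 1]]

For real matrices with standard dot products, the defining identity <Ax, y> = <x, A^* y> gives (Ax)^T y = x^T (A^*) y, i.e. x^T A^T y = x^T (A^*) y. Since this holds for all x, y, we must have A^* = A^T. Therefore
A^* =
[[1, -1],
 [-2, 2],
 [-3, 1]].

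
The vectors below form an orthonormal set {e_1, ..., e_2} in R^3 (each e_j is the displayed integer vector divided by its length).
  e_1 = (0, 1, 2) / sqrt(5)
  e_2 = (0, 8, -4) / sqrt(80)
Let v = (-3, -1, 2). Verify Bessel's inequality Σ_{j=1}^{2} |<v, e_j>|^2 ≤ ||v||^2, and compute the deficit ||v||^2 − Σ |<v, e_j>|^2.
Σ |<v, e_j>|^2 = 5; ||v||^2 = 14; deficit = 9

Write each e_j = u_j / sqrt(<u_j, u_j>) where u_j is the displayed integer vector. Then <v, e_j> = <v, u_j> / sqrt(<u_j, u_j>), so |<v, e_j>|^2 = <v, u_j>^2 / <u_j, u_j>.
Coefficients: <v, e_1> = 3/sqrt(5), <v, e_2> = -16/sqrt(80).
Square and sum: Σ |<v, e_j>|^2 = 5.
Compute ||v||^2 = v·v = 14.
Deficit = 14 − 5 = 9 ≥ 0, confirming Bessel's inequality. (The deficit equals ||v − Σ <v,e_j> e_j||^2, the squared distance from v to span{e_j}.)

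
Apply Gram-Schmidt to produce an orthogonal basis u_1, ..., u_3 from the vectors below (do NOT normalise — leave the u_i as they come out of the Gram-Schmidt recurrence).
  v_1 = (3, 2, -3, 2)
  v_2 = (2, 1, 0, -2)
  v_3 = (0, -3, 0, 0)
Orthogonal basis:
  u_1 = (3, 2, -3, 2)
  u_2 = (20/13, 9/13, 6/13, -30/13)
  u_3 = (117/109, -258/109, -63/109, -12/109)

Apply the Gram-Schmidt recurrence
  u_1 = v_1
  u_i = v_i − Σ_{j<i} ((v_i · u_j) / (u_j · u_j)) · u_j.

Step by step this gives:
  u_1 = (3, 2, -3, 2)
  u_2 = (20/13, 9/13, 6/13, -30/13)
  u_3 = (117/109, -258/109, -63/109, -12/109)

Orthogonality check:
  u_2 · u_1 = 0 (should be 0)
  u_3 · u_1 = 0 (should be 0)
  u_3 · u_2 = 0 (should be 0)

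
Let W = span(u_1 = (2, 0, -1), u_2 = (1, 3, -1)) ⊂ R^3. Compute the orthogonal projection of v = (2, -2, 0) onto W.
proj_W(v) = (40/23, -48/23, -12/23)

Set up U = [u_1 | ... | u_2] ∈ R^(3×2). The projector onto W = col(U) is P = U (U^T U)^(-1) U^T.
Compute U^T U =
  [5, 3]
  [3, 11],
and U^T v = (4, -4).
Solve U^T U · c = U^T v for the coefficients: c = (28/23, -16/23). The projection is proj_W(v) = U c.
Check: (v - proj_W(v)) · u_1 = 0  (should be 0).
Check: (v - proj_W(v)) · u_2 = 0  (should be 0).
Result: proj_W(v) = (40/23, -48/23, -12/23).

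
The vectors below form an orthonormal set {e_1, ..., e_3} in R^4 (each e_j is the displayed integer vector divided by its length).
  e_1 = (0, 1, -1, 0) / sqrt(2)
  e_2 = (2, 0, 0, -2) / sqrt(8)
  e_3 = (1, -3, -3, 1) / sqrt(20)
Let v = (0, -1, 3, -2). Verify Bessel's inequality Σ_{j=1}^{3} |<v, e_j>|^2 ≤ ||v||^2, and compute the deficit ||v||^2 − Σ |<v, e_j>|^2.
Σ |<v, e_j>|^2 = 66/5; ||v||^2 = 14; deficit = 4/5

Write each e_j = u_j / sqrt(<u_j, u_j>) where u_j is the displayed integer vector. Then <v, e_j> = <v, u_j> / sqrt(<u_j, u_j>), so |<v, e_j>|^2 = <v, u_j>^2 / <u_j, u_j>.
Coefficients: <v, e_1> = -4/sqrt(2), <v, e_2> = 4/sqrt(8), <v, e_3> = -8/sqrt(20).
Square and sum: Σ |<v, e_j>|^2 = 66/5.
Compute ||v||^2 = v·v = 14.
Deficit = 14 − 66/5 = 4/5 ≥ 0, confirming Bessel's inequality. (The deficit equals ||v − Σ <v,e_j> e_j||^2, the squared distance from v to span{e_j}.)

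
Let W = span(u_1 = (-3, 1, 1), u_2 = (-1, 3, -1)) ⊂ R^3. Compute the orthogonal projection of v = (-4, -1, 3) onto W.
proj_W(v) = (-25/6, -7/6, 8/3)

Set up U = [u_1 | ... | u_2] ∈ R^(3×2). The projector onto W = col(U) is P = U (U^T U)^(-1) U^T.
Compute U^T U =
  [11, 5]
  [5, 11],
and U^T v = (14, -2).
Solve U^T U · c = U^T v for the coefficients: c = (41/24, -23/24). The projection is proj_W(v) = U c.
Check: (v - proj_W(v)) · u_1 = 0  (should be 0).
Check: (v - proj_W(v)) · u_2 = 0  (should be 0).
Result: proj_W(v) = (-25/6, -7/6, 8/3).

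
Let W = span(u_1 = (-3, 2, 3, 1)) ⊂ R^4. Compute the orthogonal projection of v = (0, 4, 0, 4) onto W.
proj_W(v) = (-36/23, 24/23, 36/23, 12/23)

Set up U = [u_1 | ... | u_1] ∈ R^(4×1). The projector onto W = col(U) is P = U (U^T U)^(-1) U^T.
Compute U^T U =
  [23],
and U^T v = (12).
Solve U^T U · c = U^T v for the coefficients: c = (12/23). The projection is proj_W(v) = U c.
Check: (v - proj_W(v)) · u_1 = 0  (should be 0).
Result: proj_W(v) = (-36/23, 24/23, 36/23, 12/23).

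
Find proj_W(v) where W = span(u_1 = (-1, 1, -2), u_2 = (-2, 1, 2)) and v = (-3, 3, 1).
proj_W(v) = (-187/53, 117/53, 46/53)

Set up U = [u_1 | ... | u_2] ∈ R^(3×2). The projector onto W = col(U) is P = U (U^T U)^(-1) U^T.
Compute U^T U =
  [6, -1]
  [-1, 9],
and U^T v = (4, 11).
Solve U^T U · c = U^T v for the coefficients: c = (47/53, 70/53). The projection is proj_W(v) = U c.
Check: (v - proj_W(v)) · u_1 = 0  (should be 0).
Check: (v - proj_W(v)) · u_2 = 0  (should be 0).
Result: proj_W(v) = (-187/53, 117/53, 46/53).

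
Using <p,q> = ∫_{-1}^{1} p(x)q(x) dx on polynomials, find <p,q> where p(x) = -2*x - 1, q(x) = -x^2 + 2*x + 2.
<p,q> = -6

Expand the product: p(x)·q(x) = 2*x^3 - 3*x^2 - 6*x - 2.
∫_{-1}^{1} of each monomial x^k gives [2/(k+1) if k even, 0 if k odd]. Integrating term-by-term (or equivalently evaluating the antiderivative F(x) = x^4/2 - x^3 - 3*x^2 - 2*x at the endpoints):
  F(1) − F(−1) = -11/2 − (1/2) = -6.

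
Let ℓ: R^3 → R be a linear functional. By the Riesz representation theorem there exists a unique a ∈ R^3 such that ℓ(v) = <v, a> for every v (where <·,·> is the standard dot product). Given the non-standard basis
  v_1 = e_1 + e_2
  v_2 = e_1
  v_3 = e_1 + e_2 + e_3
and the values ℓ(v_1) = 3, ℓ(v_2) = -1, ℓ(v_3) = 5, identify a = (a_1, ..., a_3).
a = (-1, 4, 2)

Write a = (a_1, ..., a_3) in the standard basis. For each basis vector v_i, ℓ(v_i) = <v_i, a> is a linear equation in the a_j's. Collect the n equations into a matrix system V a = ℓ, where row i of V is v_i (expressed in the standard basis). Since V is invertible (lower-triangular with 1s on the diagonal, up to permutation), solve by back-substitution:
  V =
[[1, 1, 0],
 [1, 0, 0],
 [1, 1, 1]]
  V a = (3, -1, 5)
Solving gives a = (-1, 4, 2).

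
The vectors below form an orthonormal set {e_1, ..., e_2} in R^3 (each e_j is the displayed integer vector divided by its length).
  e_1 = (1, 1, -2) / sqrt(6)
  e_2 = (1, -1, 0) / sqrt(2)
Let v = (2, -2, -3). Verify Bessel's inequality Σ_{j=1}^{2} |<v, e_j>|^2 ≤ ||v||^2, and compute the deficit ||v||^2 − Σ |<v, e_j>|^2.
Σ |<v, e_j>|^2 = 14; ||v||^2 = 17; deficit = 3

Write each e_j = u_j / sqrt(<u_j, u_j>) where u_j is the displayed integer vector. Then <v, e_j> = <v, u_j> / sqrt(<u_j, u_j>), so |<v, e_j>|^2 = <v, u_j>^2 / <u_j, u_j>.
Coefficients: <v, e_1> = 6/sqrt(6), <v, e_2> = 4/sqrt(2).
Square and sum: Σ |<v, e_j>|^2 = 14.
Compute ||v||^2 = v·v = 17.
Deficit = 17 − 14 = 3 ≥ 0, confirming Bessel's inequality. (The deficit equals ||v − Σ <v,e_j> e_j||^2, the squared distance from v to span{e_j}.)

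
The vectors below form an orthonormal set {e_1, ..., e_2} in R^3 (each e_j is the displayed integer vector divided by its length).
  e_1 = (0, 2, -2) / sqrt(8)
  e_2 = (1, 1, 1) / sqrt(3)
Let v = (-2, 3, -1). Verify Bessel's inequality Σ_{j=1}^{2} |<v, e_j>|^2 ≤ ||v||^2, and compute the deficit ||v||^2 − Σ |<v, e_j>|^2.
Σ |<v, e_j>|^2 = 8; ||v||^2 = 14; deficit = 6

Write each e_j = u_j / sqrt(<u_j, u_j>) where u_j is the displayed integer vector. Then <v, e_j> = <v, u_j> / sqrt(<u_j, u_j>), so |<v, e_j>|^2 = <v, u_j>^2 / <u_j, u_j>.
Coefficients: <v, e_1> = 8/sqrt(8), <v, e_2> = 0/sqrt(3).
Square and sum: Σ |<v, e_j>|^2 = 8.
Compute ||v||^2 = v·v = 14.
Deficit = 14 − 8 = 6 ≥ 0, confirming Bessel's inequality. (The deficit equals ||v − Σ <v,e_j> e_j||^2, the squared distance from v to span{e_j}.)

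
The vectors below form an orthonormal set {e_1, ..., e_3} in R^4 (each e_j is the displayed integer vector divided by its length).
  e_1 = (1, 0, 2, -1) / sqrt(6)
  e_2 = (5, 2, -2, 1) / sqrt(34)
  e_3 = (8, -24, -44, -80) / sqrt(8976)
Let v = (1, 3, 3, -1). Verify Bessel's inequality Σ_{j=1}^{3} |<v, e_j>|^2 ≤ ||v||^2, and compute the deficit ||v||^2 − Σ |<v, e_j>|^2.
Σ |<v, e_j>|^2 = 139/11; ||v||^2 = 20; deficit = 81/11

Write each e_j = u_j / sqrt(<u_j, u_j>) where u_j is the displayed integer vector. Then <v, e_j> = <v, u_j> / sqrt(<u_j, u_j>), so |<v, e_j>|^2 = <v, u_j>^2 / <u_j, u_j>.
Coefficients: <v, e_1> = 8/sqrt(6), <v, e_2> = 4/sqrt(34), <v, e_3> = -116/sqrt(8976).
Square and sum: Σ |<v, e_j>|^2 = 139/11.
Compute ||v||^2 = v·v = 20.
Deficit = 20 − 139/11 = 81/11 ≥ 0, confirming Bessel's inequality. (The deficit equals ||v − Σ <v,e_j> e_j||^2, the squared distance from v to span{e_j}.)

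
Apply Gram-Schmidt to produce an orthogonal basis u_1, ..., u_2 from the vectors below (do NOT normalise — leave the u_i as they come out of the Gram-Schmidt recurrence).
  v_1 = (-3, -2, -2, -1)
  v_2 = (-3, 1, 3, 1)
Orthogonal basis:
  u_1 = (-3, -2, -2, -1)
  u_2 = (-3, 1, 3, 1)

Apply the Gram-Schmidt recurrence
  u_1 = v_1
  u_i = v_i − Σ_{j<i} ((v_i · u_j) / (u_j · u_j)) · u_j.

Step by step this gives:
  u_1 = (-3, -2, -2, -1)
  u_2 = (-3, 1, 3, 1)

Orthogonality check:
  u_2 · u_1 = 0 (should be 0)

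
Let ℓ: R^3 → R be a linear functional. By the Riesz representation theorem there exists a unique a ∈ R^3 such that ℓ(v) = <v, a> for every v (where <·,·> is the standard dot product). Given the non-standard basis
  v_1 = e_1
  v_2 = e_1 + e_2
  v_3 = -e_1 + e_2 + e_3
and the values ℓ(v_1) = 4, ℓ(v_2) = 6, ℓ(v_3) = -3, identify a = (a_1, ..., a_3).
a = (4, 2, -1)

Write a = (a_1, ..., a_3) in the standard basis. For each basis vector v_i, ℓ(v_i) = <v_i, a> is a linear equation in the a_j's. Collect the n equations into a matrix system V a = ℓ, where row i of V is v_i (expressed in the standard basis). Since V is invertible (lower-triangular with 1s on the diagonal, up to permutation), solve by back-substitution:
  V =
[[1, 0, 0],
 [1, 1, 0],
 [-1, 1, 1]]
  V a = (4, 6, -3)
Solving gives a = (4, 2, -1).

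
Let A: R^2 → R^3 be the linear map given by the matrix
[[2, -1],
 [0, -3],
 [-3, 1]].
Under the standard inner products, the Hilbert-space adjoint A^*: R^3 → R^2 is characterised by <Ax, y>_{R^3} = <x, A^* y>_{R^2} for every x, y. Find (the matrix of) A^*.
A^* = A^T =
[[2, 0, -3],
 [-1, -3, 1]]

For real matrices with standard dot products, the defining identity <Ax, y> = <x, A^* y> gives (Ax)^T y = x^T (A^*) y, i.e. x^T A^T y = x^T (A^*) y. Since this holds for all x, y, we must have A^* = A^T. Therefore
A^* =
[[2, 0, -3],
 [-1, -3, 1]].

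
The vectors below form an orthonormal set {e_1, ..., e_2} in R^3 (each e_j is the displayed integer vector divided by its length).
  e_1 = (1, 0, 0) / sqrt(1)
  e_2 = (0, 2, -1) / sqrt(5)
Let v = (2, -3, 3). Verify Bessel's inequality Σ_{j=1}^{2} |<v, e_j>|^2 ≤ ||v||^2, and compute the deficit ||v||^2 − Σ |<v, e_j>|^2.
Σ |<v, e_j>|^2 = 101/5; ||v||^2 = 22; deficit = 9/5

Write each e_j = u_j / sqrt(<u_j, u_j>) where u_j is the displayed integer vector. Then <v, e_j> = <v, u_j> / sqrt(<u_j, u_j>), so |<v, e_j>|^2 = <v, u_j>^2 / <u_j, u_j>.
Coefficients: <v, e_1> = 2/sqrt(1), <v, e_2> = -9/sqrt(5).
Square and sum: Σ |<v, e_j>|^2 = 101/5.
Compute ||v||^2 = v·v = 22.
Deficit = 22 − 101/5 = 9/5 ≥ 0, confirming Bessel's inequality. (The deficit equals ||v − Σ <v,e_j> e_j||^2, the squared distance from v to span{e_j}.)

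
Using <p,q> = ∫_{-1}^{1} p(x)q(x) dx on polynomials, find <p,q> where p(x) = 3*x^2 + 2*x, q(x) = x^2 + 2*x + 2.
<p,q> = 118/15

Expand the product: p(x)·q(x) = 3*x^4 + 8*x^3 + 10*x^2 + 4*x.
∫_{-1}^{1} of each monomial x^k gives [2/(k+1) if k even, 0 if k odd]. Integrating term-by-term (or equivalently evaluating the antiderivative F(x) = 3*x^5/5 + 2*x^4 + 10*x^3/3 + 2*x^2 at the endpoints):
  F(1) − F(−1) = 119/15 − (1/15) = 118/15.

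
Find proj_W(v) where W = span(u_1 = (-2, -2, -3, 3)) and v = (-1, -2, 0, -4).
proj_W(v) = (6/13, 6/13, 9/13, -9/13)

Set up U = [u_1 | ... | u_1] ∈ R^(4×1). The projector onto W = col(U) is P = U (U^T U)^(-1) U^T.
Compute U^T U =
  [26],
and U^T v = (-6).
Solve U^T U · c = U^T v for the coefficients: c = (-3/13). The projection is proj_W(v) = U c.
Check: (v - proj_W(v)) · u_1 = 0  (should be 0).
Result: proj_W(v) = (6/13, 6/13, 9/13, -9/13).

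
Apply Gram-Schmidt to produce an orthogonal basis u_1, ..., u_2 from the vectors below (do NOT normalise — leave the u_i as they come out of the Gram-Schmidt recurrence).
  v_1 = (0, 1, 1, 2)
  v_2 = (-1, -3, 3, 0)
Orthogonal basis:
  u_1 = (0, 1, 1, 2)
  u_2 = (-1, -3, 3, 0)

Apply the Gram-Schmidt recurrence
  u_1 = v_1
  u_i = v_i − Σ_{j<i} ((v_i · u_j) / (u_j · u_j)) · u_j.

Step by step this gives:
  u_1 = (0, 1, 1, 2)
  u_2 = (-1, -3, 3, 0)

Orthogonality check:
  u_2 · u_1 = 0 (should be 0)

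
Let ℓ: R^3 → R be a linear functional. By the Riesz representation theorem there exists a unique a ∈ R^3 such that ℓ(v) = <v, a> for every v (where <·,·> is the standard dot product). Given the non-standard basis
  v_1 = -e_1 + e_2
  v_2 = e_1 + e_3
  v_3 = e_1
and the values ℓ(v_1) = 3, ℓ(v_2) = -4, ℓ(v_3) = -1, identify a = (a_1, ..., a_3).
a = (-1, 2, -3)

Write a = (a_1, ..., a_3) in the standard basis. For each basis vector v_i, ℓ(v_i) = <v_i, a> is a linear equation in the a_j's. Collect the n equations into a matrix system V a = ℓ, where row i of V is v_i (expressed in the standard basis). Since V is invertible (lower-triangular with 1s on the diagonal, up to permutation), solve by back-substitution:
  V =
[[-1, 1, 0],
 [1, 0, 1],
 [1, 0, 0]]
  V a = (3, -4, -1)
Solving gives a = (-1, 2, -3).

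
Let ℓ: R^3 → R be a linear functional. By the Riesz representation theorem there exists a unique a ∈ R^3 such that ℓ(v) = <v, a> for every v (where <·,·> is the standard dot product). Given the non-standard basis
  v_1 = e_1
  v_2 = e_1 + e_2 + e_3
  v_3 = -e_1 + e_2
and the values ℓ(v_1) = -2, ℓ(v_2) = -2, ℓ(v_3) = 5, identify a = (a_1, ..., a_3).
a = (-2, 3, -3)

Write a = (a_1, ..., a_3) in the standard basis. For each basis vector v_i, ℓ(v_i) = <v_i, a> is a linear equation in the a_j's. Collect the n equations into a matrix system V a = ℓ, where row i of V is v_i (expressed in the standard basis). Since V is invertible (lower-triangular with 1s on the diagonal, up to permutation), solve by back-substitution:
  V =
[[1, 0, 0],
 [1, 1, 1],
 [-1, 1, 0]]
  V a = (-2, -2, 5)
Solving gives a = (-2, 3, -3).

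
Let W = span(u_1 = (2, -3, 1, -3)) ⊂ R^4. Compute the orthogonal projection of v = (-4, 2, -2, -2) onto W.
proj_W(v) = (-20/23, 30/23, -10/23, 30/23)

Set up U = [u_1 | ... | u_1] ∈ R^(4×1). The projector onto W = col(U) is P = U (U^T U)^(-1) U^T.
Compute U^T U =
  [23],
and U^T v = (-10).
Solve U^T U · c = U^T v for the coefficients: c = (-10/23). The projection is proj_W(v) = U c.
Check: (v - proj_W(v)) · u_1 = 0  (should be 0).
Result: proj_W(v) = (-20/23, 30/23, -10/23, 30/23).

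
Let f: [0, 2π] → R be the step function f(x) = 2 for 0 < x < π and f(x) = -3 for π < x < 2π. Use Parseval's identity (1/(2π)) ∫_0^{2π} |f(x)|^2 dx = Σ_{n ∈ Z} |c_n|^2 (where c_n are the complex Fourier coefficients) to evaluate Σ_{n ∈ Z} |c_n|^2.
Σ |c_n|^2 = 13/2

Parseval equates the L^2 energy of f (normalised by 1/(2π)) with the ℓ^2 sum of its Fourier coefficients: (1/(2π)) ∫_0^{2π} |f|^2 = Σ |c_n|^2.
Compute the left side: (1/(2π)) [∫_0^π 2^2 dx + ∫_π^{2π} (-3)^2 dx] = (1/(2π)) · (4π + 9π) = (4 + 9)/2 = 13/2.
So Σ_{n ∈ Z} |c_n|^2 = 13/2.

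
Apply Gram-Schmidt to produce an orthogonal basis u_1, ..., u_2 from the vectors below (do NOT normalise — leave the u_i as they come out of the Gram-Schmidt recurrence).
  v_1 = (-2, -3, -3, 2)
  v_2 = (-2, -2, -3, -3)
Orthogonal basis:
  u_1 = (-2, -3, -3, 2)
  u_2 = (-1, -1/2, -3/2, -4)

Apply the Gram-Schmidt recurrence
  u_1 = v_1
  u_i = v_i − Σ_{j<i} ((v_i · u_j) / (u_j · u_j)) · u_j.

Step by step this gives:
  u_1 = (-2, -3, -3, 2)
  u_2 = (-1, -1/2, -3/2, -4)

Orthogonality check:
  u_2 · u_1 = 0 (should be 0)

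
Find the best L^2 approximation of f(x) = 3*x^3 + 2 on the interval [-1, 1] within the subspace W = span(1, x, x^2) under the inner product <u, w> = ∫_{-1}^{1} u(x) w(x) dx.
g(x) = 9*x/5 + 2

The best approximation g ∈ W is the orthogonal projection of f onto W. Writing g = a_0 + a_1 x + a_2 x^2, the coefficients solve the normal equations G · a = b where
  G_{ij} = <φ_i, φ_j> and b_i = <f, φ_i>, with φ_0 = 1, φ_1 = x, φ_2 = x^2.
G =
  [2, 0, 2/3]
  [0, 2/3, 0]
  [2/3, 0, 2/5],
b = (4, 6/5, 4/3).
Solving gives a_0 = 2, a_1 = 9/5, a_2 = 0, so
  g(x) = 9*x/5 + 2.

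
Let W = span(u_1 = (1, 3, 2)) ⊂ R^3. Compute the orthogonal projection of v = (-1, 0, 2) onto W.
proj_W(v) = (3/14, 9/14, 3/7)

Set up U = [u_1 | ... | u_1] ∈ R^(3×1). The projector onto W = col(U) is P = U (U^T U)^(-1) U^T.
Compute U^T U =
  [14],
and U^T v = (3).
Solve U^T U · c = U^T v for the coefficients: c = (3/14). The projection is proj_W(v) = U c.
Check: (v - proj_W(v)) · u_1 = 0  (should be 0).
Result: proj_W(v) = (3/14, 9/14, 3/7).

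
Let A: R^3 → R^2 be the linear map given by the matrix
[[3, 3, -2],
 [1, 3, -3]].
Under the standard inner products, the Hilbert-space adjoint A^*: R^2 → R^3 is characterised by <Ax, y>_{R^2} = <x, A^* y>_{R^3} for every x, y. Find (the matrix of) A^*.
A^* = A^T =
[[3, 1],
 [3, 3],
 [-2, -3]]

For real matrices with standard dot products, the defining identity <Ax, y> = <x, A^* y> gives (Ax)^T y = x^T (A^*) y, i.e. x^T A^T y = x^T (A^*) y. Since this holds for all x, y, we must have A^* = A^T. Therefore
A^* =
[[3, 1],
 [3, 3],
 [-2, -3]].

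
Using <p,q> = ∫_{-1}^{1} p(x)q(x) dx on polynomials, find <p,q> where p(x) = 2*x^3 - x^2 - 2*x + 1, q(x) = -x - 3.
<p,q> = -52/15

Expand the product: p(x)·q(x) = -2*x^4 - 5*x^3 + 5*x^2 + 5*x - 3.
∫_{-1}^{1} of each monomial x^k gives [2/(k+1) if k even, 0 if k odd]. Integrating term-by-term (or equivalently evaluating the antiderivative F(x) = -2*x^5/5 - 5*x^4/4 + 5*x^3/3 + 5*x^2/2 - 3*x at the endpoints):
  F(1) − F(−1) = -29/60 − (179/60) = -52/15.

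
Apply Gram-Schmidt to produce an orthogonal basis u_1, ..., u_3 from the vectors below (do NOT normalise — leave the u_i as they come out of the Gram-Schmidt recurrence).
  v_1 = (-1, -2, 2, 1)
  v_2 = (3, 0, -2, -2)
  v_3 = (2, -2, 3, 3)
Orthogonal basis:
  u_1 = (-1, -2, 2, 1)
  u_2 = (21/10, -9/5, -1/5, -11/10)
  u_3 = (194/89, 88/89, 79/89, 212/89)

Apply the Gram-Schmidt recurrence
  u_1 = v_1
  u_i = v_i − Σ_{j<i} ((v_i · u_j) / (u_j · u_j)) · u_j.

Step by step this gives:
  u_1 = (-1, -2, 2, 1)
  u_2 = (21/10, -9/5, -1/5, -11/10)
  u_3 = (194/89, 88/89, 79/89, 212/89)

Orthogonality check:
  u_2 · u_1 = 0 (should be 0)
  u_3 · u_1 = 0 (should be 0)
  u_3 · u_2 = 0 (should be 0)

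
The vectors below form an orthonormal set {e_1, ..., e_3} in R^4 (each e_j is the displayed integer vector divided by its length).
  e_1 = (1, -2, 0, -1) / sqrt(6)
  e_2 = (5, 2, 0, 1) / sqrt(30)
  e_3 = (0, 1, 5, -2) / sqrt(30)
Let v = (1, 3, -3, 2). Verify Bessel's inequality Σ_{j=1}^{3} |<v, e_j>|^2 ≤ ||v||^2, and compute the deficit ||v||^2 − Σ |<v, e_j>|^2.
Σ |<v, e_j>|^2 = 67/3; ||v||^2 = 23; deficit = 2/3

Write each e_j = u_j / sqrt(<u_j, u_j>) where u_j is the displayed integer vector. Then <v, e_j> = <v, u_j> / sqrt(<u_j, u_j>), so |<v, e_j>|^2 = <v, u_j>^2 / <u_j, u_j>.
Coefficients: <v, e_1> = -7/sqrt(6), <v, e_2> = 13/sqrt(30), <v, e_3> = -16/sqrt(30).
Square and sum: Σ |<v, e_j>|^2 = 67/3.
Compute ||v||^2 = v·v = 23.
Deficit = 23 − 67/3 = 2/3 ≥ 0, confirming Bessel's inequality. (The deficit equals ||v − Σ <v,e_j> e_j||^2, the squared distance from v to span{e_j}.)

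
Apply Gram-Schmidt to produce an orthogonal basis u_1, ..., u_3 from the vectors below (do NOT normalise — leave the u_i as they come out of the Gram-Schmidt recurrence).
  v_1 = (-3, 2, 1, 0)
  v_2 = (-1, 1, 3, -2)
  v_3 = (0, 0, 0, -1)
Orthogonal basis:
  u_1 = (-3, 2, 1, 0)
  u_2 = (5/7, -1/7, 17/7, -2)
  u_3 = (-10/73, 2/73, -34/73, -45/73)

Apply the Gram-Schmidt recurrence
  u_1 = v_1
  u_i = v_i − Σ_{j<i} ((v_i · u_j) / (u_j · u_j)) · u_j.

Step by step this gives:
  u_1 = (-3, 2, 1, 0)
  u_2 = (5/7, -1/7, 17/7, -2)
  u_3 = (-10/73, 2/73, -34/73, -45/73)

Orthogonality check:
  u_2 · u_1 = 0 (should be 0)
  u_3 · u_1 = 0 (should be 0)
  u_3 · u_2 = 0 (should be 0)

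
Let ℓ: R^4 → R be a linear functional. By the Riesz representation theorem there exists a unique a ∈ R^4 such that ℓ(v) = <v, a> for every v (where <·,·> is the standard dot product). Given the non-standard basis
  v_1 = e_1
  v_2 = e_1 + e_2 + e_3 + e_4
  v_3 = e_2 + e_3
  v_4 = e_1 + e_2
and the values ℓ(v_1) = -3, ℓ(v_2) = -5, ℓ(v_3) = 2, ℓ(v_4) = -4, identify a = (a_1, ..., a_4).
a = (-3, -1, 3, -4)

Write a = (a_1, ..., a_4) in the standard basis. For each basis vector v_i, ℓ(v_i) = <v_i, a> is a linear equation in the a_j's. Collect the n equations into a matrix system V a = ℓ, where row i of V is v_i (expressed in the standard basis). Since V is invertible (lower-triangular with 1s on the diagonal, up to permutation), solve by back-substitution:
  V =
[[1, 0, 0, 0],
 [1, 1, 1, 1],
 [0, 1, 1, 0],
 [1, 1, 0, 0]]
  V a = (-3, -5, 2, -4)
Solving gives a = (-3, -1, 3, -4).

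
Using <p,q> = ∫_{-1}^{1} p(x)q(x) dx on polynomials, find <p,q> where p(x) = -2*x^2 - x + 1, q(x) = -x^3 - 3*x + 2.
<p,q> = 56/15

Expand the product: p(x)·q(x) = 2*x^5 + x^4 + 5*x^3 - x^2 - 5*x + 2.
∫_{-1}^{1} of each monomial x^k gives [2/(k+1) if k even, 0 if k odd]. Integrating term-by-term (or equivalently evaluating the antiderivative F(x) = x^6/3 + x^5/5 + 5*x^4/4 - x^3/3 - 5*x^2/2 + 2*x at the endpoints):
  F(1) − F(−1) = 19/20 − (-167/60) = 56/15.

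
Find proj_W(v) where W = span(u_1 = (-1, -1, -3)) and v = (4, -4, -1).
proj_W(v) = (-3/11, -3/11, -9/11)

Set up U = [u_1 | ... | u_1] ∈ R^(3×1). The projector onto W = col(U) is P = U (U^T U)^(-1) U^T.
Compute U^T U =
  [11],
and U^T v = (3).
Solve U^T U · c = U^T v for the coefficients: c = (3/11). The projection is proj_W(v) = U c.
Check: (v - proj_W(v)) · u_1 = 0  (should be 0).
Result: proj_W(v) = (-3/11, -3/11, -9/11).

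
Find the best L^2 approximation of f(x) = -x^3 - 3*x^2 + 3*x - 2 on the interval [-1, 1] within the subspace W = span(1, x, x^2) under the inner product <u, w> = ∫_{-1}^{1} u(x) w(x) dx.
g(x) = -3*x^2 + 12*x/5 - 2

The best approximation g ∈ W is the orthogonal projection of f onto W. Writing g = a_0 + a_1 x + a_2 x^2, the coefficients solve the normal equations G · a = b where
  G_{ij} = <φ_i, φ_j> and b_i = <f, φ_i>, with φ_0 = 1, φ_1 = x, φ_2 = x^2.
G =
  [2, 0, 2/3]
  [0, 2/3, 0]
  [2/3, 0, 2/5],
b = (-6, 8/5, -38/15).
Solving gives a_0 = -2, a_1 = 12/5, a_2 = -3, so
  g(x) = -3*x^2 + 12*x/5 - 2.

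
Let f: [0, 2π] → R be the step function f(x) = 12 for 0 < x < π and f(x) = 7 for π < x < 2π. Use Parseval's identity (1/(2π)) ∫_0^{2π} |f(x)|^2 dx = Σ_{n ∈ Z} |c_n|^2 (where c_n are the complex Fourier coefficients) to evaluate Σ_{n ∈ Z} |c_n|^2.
Σ |c_n|^2 = 193/2

Parseval equates the L^2 energy of f (normalised by 1/(2π)) with the ℓ^2 sum of its Fourier coefficients: (1/(2π)) ∫_0^{2π} |f|^2 = Σ |c_n|^2.
Compute the left side: (1/(2π)) [∫_0^π 12^2 dx + ∫_π^{2π} 7^2 dx] = (1/(2π)) · (144π + 49π) = (144 + 49)/2 = 193/2.
So Σ_{n ∈ Z} |c_n|^2 = 193/2.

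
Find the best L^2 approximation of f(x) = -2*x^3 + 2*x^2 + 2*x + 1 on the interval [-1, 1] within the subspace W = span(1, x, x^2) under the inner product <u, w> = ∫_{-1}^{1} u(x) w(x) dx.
g(x) = 2*x^2 + 4*x/5 + 1

The best approximation g ∈ W is the orthogonal projection of f onto W. Writing g = a_0 + a_1 x + a_2 x^2, the coefficients solve the normal equations G · a = b where
  G_{ij} = <φ_i, φ_j> and b_i = <f, φ_i>, with φ_0 = 1, φ_1 = x, φ_2 = x^2.
G =
  [2, 0, 2/3]
  [0, 2/3, 0]
  [2/3, 0, 2/5],
b = (10/3, 8/15, 22/15).
Solving gives a_0 = 1, a_1 = 4/5, a_2 = 2, so
  g(x) = 2*x^2 + 4*x/5 + 1.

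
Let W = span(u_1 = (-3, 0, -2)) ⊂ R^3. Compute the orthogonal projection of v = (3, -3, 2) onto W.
proj_W(v) = (3, 0, 2)

Set up U = [u_1 | ... | u_1] ∈ R^(3×1). The projector onto W = col(U) is P = U (U^T U)^(-1) U^T.
Compute U^T U =
  [13],
and U^T v = (-13).
Solve U^T U · c = U^T v for the coefficients: c = (-1). The projection is proj_W(v) = U c.
Check: (v - proj_W(v)) · u_1 = 0  (should be 0).
Result: proj_W(v) = (3, 0, 2).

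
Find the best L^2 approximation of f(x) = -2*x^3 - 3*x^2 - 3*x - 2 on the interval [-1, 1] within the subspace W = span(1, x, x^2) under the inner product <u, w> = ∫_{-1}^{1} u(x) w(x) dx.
g(x) = -3*x^2 - 21*x/5 - 2

The best approximation g ∈ W is the orthogonal projection of f onto W. Writing g = a_0 + a_1 x + a_2 x^2, the coefficients solve the normal equations G · a = b where
  G_{ij} = <φ_i, φ_j> and b_i = <f, φ_i>, with φ_0 = 1, φ_1 = x, φ_2 = x^2.
G =
  [2, 0, 2/3]
  [0, 2/3, 0]
  [2/3, 0, 2/5],
b = (-6, -14/5, -38/15).
Solving gives a_0 = -2, a_1 = -21/5, a_2 = -3, so
  g(x) = -3*x^2 - 21*x/5 - 2.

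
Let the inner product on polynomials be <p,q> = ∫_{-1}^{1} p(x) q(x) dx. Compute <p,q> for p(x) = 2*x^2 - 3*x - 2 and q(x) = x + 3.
<p,q> = -10

Expand the product: p(x)·q(x) = 2*x^3 + 3*x^2 - 11*x - 6.
∫_{-1}^{1} of each monomial x^k gives [2/(k+1) if k even, 0 if k odd]. Integrating term-by-term (or equivalently evaluating the antiderivative F(x) = x^4/2 + x^3 - 11*x^2/2 - 6*x at the endpoints):
  F(1) − F(−1) = -10 − (0) = -10.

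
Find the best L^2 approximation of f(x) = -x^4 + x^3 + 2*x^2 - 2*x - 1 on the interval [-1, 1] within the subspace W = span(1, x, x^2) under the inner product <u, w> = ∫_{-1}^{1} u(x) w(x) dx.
g(x) = 8*x^2/7 - 7*x/5 - 32/35

The best approximation g ∈ W is the orthogonal projection of f onto W. Writing g = a_0 + a_1 x + a_2 x^2, the coefficients solve the normal equations G · a = b where
  G_{ij} = <φ_i, φ_j> and b_i = <f, φ_i>, with φ_0 = 1, φ_1 = x, φ_2 = x^2.
G =
  [2, 0, 2/3]
  [0, 2/3, 0]
  [2/3, 0, 2/5],
b = (-16/15, -14/15, -16/105).
Solving gives a_0 = -32/35, a_1 = -7/5, a_2 = 8/7, so
  g(x) = 8*x^2/7 - 7*x/5 - 32/35.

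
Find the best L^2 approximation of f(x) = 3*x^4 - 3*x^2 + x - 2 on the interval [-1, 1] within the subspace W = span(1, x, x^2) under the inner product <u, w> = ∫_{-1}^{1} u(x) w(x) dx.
g(x) = -3*x^2/7 + x - 79/35

The best approximation g ∈ W is the orthogonal projection of f onto W. Writing g = a_0 + a_1 x + a_2 x^2, the coefficients solve the normal equations G · a = b where
  G_{ij} = <φ_i, φ_j> and b_i = <f, φ_i>, with φ_0 = 1, φ_1 = x, φ_2 = x^2.
G =
  [2, 0, 2/3]
  [0, 2/3, 0]
  [2/3, 0, 2/5],
b = (-24/5, 2/3, -176/105).
Solving gives a_0 = -79/35, a_1 = 1, a_2 = -3/7, so
  g(x) = -3*x^2/7 + x - 79/35.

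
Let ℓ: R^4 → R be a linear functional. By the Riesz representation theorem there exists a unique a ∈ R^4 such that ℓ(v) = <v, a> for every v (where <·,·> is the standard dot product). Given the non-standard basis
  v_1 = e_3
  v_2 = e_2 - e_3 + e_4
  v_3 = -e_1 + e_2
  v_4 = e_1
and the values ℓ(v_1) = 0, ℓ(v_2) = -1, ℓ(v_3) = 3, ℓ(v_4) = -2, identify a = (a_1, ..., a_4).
a = (-2, 1, 0, -2)

Write a = (a_1, ..., a_4) in the standard basis. For each basis vector v_i, ℓ(v_i) = <v_i, a> is a linear equation in the a_j's. Collect the n equations into a matrix system V a = ℓ, where row i of V is v_i (expressed in the standard basis). Since V is invertible (lower-triangular with 1s on the diagonal, up to permutation), solve by back-substitution:
  V =
[[0, 0, 1, 0],
 [0, 1, -1, 1],
 [-1, 1, 0, 0],
 [1, 0, 0, 0]]
  V a = (0, -1, 3, -2)
Solving gives a = (-2, 1, 0, -2).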